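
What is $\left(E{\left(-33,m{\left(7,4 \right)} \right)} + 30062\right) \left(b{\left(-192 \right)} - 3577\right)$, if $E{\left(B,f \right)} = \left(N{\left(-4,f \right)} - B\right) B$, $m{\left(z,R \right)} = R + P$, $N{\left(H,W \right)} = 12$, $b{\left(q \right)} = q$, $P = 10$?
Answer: $-107706713$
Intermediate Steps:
$m{\left(z,R \right)} = 10 + R$ ($m{\left(z,R \right)} = R + 10 = 10 + R$)
$E{\left(B,f \right)} = B \left(12 - B\right)$ ($E{\left(B,f \right)} = \left(12 - B\right) B = B \left(12 - B\right)$)
$\left(E{\left(-33,m{\left(7,4 \right)} \right)} + 30062\right) \left(b{\left(-192 \right)} - 3577\right) = \left(- 33 \left(12 - -33\right) + 30062\right) \left(-192 - 3577\right) = \left(- 33 \left(12 + 33\right) + 30062\right) \left(-3769\right) = \left(\left(-33\right) 45 + 30062\right) \left(-3769\right) = \left(-1485 + 30062\right) \left(-3769\right) = 28577 \left(-3769\right) = -107706713$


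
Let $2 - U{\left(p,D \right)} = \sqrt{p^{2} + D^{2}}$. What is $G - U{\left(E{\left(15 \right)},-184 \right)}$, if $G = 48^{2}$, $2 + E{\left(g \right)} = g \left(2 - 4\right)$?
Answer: $2302 + 8 \sqrt{545} \approx 2488.8$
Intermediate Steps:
$E{\left(g \right)} = -2 - 2 g$ ($E{\left(g \right)} = -2 + g \left(2 - 4\right) = -2 + g \left(-2\right) = -2 - 2 g$)
$G = 2304$
$U{\left(p,D \right)} = 2 - \sqrt{D^{2} + p^{2}}$ ($U{\left(p,D \right)} = 2 - \sqrt{p^{2} + D^{2}} = 2 - \sqrt{D^{2} + p^{2}}$)
$G - U{\left(E{\left(15 \right)},-184 \right)} = 2304 - \left(2 - \sqrt{\left(-184\right)^{2} + \left(-2 - 30\right)^{2}}\right) = 2304 - \left(2 - \sqrt{33856 + \left(-2 - 30\right)^{2}}\right) = 2304 - \left(2 - \sqrt{33856 + \left(-32\right)^{2}}\right) = 2304 - \left(2 - \sqrt{33856 + 1024}\right) = 2304 - \left(2 - \sqrt{34880}\right) = 2304 - \left(2 - 8 \sqrt{545}\right) = 2302 + 8 \sqrt{545}$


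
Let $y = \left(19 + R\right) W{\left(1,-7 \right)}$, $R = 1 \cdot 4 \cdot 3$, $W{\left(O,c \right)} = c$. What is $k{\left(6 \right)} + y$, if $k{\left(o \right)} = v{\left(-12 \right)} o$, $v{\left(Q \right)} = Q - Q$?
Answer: $-217$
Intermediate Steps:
$v{\left(Q \right)} = 0$
$R = 12$ ($R = 4 \cdot 3 = 12$)
$k{\left(o \right)} = 0$ ($k{\left(o \right)} = 0 o = 0$)
$y = -217$ ($y = \left(19 + 12\right) \left(-7\right) = 31 \left(-7\right) = -217$)
$k{\left(6 \right)} + y = 0 - 217 = -217$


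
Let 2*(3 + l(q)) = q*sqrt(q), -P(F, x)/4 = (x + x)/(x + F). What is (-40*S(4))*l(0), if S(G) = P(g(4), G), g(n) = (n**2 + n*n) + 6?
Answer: -640/7 ≈ -91.429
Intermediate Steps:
g(n) = 6 + 2*n**2 (g(n) = (n**2 + n**2) + 6 = 2*n**2 + 6 = 6 + 2*n**2)
P(F, x) = -8*x/(F + x) (P(F, x) = -4*(x + x)/(x + F) = -4*2*x/(F + x) = -8*x/(F + x))
l(q) = -3 + q**(3/2)/2 (l(q) = -3 + (q*sqrt(q))/2 = -3 + q**(3/2)/2)
S(G) = -8*G/(38 + G) (S(G) = -8*G/((6 + 2*4**2) + G) = -8*G/((6 + 2*16) + G) = -8*G/((6 + 32) + G) = -8*G/(38 + G))
(-40*S(4))*l(0) = (-(-320)*4/(38 + 4))*(-3 + 0**(3/2)/2) = (-(-320)*4/42)*(-3 + (1/2)*0) = (-(-320)*4/42)*(-3 + 0) = -40*(-16/21)*(-3) = (640/21)*(-3) = -640/7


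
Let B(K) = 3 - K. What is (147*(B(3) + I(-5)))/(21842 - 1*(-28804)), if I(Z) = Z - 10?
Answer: -735/16882 ≈ -0.043537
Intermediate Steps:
I(Z) = -10 + Z
(147*(B(3) + I(-5)))/(21842 - 1*(-28804)) = (147*((3 - 1*3) + (-10 - 5)))/(21842 - 1*(-28804)) = (147*((3 - 3) - 15))/(21842 + 28804) = (147*(0 - 15))/50646 = (147*(-15))*(1/50646) = -2205*1/50646 = -735/16882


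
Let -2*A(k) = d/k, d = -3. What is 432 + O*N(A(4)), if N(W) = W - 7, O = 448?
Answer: -2536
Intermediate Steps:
A(k) = 3/(2*k) (A(k) = -(-3)/(2*k) = 3/(2*k))
N(W) = -7 + W
432 + O*N(A(4)) = 432 + 448*(-7 + (3/2)/4) = 432 + 448*(-7 + (3/2)*(1/4)) = 432 + 448*(-7 + 3/8) = 432 + 448*(-53/8) = 432 - 2968 = -2536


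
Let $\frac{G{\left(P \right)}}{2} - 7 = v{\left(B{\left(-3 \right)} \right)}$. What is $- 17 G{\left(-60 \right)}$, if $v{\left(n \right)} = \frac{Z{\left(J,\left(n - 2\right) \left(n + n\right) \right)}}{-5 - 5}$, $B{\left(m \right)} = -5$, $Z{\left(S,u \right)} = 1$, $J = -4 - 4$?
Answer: $- \frac{1173}{5} \approx -234.6$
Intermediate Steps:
$J = -8$
$v{\left(n \right)} = - \frac{1}{10}$ ($v{\left(n \right)} = 1 \frac{1}{-5 - 5} = 1 \frac{1}{-10} = 1 \left(- \frac{1}{10}\right) = - \frac{1}{10}$)
$G{\left(P \right)} = \frac{69}{5}$ ($G{\left(P \right)} = 14 + 2 \left(- \frac{1}{10}\right) = 14 - \frac{1}{5} = \frac{69}{5}$)
$- 17 G{\left(-60 \right)} = \left(-17\right) \frac{69}{5} = - \frac{1173}{5}$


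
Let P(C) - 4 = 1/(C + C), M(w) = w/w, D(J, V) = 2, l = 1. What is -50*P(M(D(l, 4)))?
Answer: -225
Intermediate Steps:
M(w) = 1
P(C) = 4 + 1/(2*C) (P(C) = 4 + 1/(C + C) = 4 + 1/(2*C))
-50*P(M(D(l, 4))) = -50*(4 + (1/2)/1) = -50*(4 + (1/2)*1) = -50*(4 + 1/2) = -50*9/2 = -225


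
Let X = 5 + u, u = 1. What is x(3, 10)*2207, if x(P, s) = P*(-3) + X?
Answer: -6621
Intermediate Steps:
X = 6 (X = 5 + 1 = 6)
x(P, s) = 6 - 3*P (x(P, s) = P*(-3) + 6 = -3*P + 6 = 6 - 3*P)
x(3, 10)*2207 = (6 - 3*3)*2207 = (6 - 9)*2207 = -3*2207 = -6621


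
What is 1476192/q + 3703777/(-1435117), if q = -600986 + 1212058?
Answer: -4523943265/27404994232 ≈ -0.16508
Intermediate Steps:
q = 611072
1476192/q + 3703777/(-1435117) = 1476192/611072 + 3703777/(-1435117) = 1476192*(1/611072) + 3703777*(-1/1435117) = 46131/19096 - 3703777/1435117 = -4523943265/27404994232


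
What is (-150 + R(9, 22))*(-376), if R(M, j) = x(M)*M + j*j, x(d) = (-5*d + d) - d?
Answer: 26696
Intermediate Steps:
x(d) = -5*d (x(d) = -4*d - d = -5*d)
R(M, j) = j² - 5*M² (R(M, j) = (-5*M)*M + j*j = -5*M² + j² = j² - 5*M²)
(-150 + R(9, 22))*(-376) = (-150 + (22² - 5*9²))*(-376) = (-150 + (484 - 5*81))*(-376) = (-150 + (484 - 405))*(-376) = (-150 + 79)*(-376) = -71*(-376) = 26696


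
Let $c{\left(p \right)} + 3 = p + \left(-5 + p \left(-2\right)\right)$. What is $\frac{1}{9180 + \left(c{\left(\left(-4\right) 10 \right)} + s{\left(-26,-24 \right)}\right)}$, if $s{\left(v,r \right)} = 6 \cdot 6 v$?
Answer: $\frac{1}{8276} \approx 0.00012083$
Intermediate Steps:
$s{\left(v,r \right)} = 36 v$
$c{\left(p \right)} = -8 - p$ ($c{\left(p \right)} = -3 + \left(p + \left(-5 + p \left(-2\right)\right)\right) = -3 + \left(p - \left(5 + 2 p\right)\right) = -3 - \left(5 + p\right) = -8 - p$)
$\frac{1}{9180 + \left(c{\left(\left(-4\right) 10 \right)} + s{\left(-26,-24 \right)}\right)} = \frac{1}{9180 + \left(\left(-8 - \left(-4\right) 10\right) + 36 \left(-26\right)\right)} = \frac{1}{9180 - 904} = \frac{1}{8276}$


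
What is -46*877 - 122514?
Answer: -162856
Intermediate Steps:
-46*877 - 122514 = -40342 - 122514 = -162856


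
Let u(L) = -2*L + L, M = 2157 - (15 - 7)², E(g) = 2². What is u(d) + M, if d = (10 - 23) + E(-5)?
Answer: 2102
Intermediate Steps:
E(g) = 4
d = -9 (d = (10 - 23) + 4 = -13 + 4 = -9)
M = 2093 (M = 2157 - 1*8² = 2157 - 1*64 = 2157 - 64 = 2093)
u(L) = -L
u(d) + M = -1*(-9) + 2093 = 9 + 2093 = 2102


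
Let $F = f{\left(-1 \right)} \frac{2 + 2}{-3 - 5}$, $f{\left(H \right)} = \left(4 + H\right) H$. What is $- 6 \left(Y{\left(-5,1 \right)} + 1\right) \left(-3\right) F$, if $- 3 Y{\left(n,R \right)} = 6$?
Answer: $-27$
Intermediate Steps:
$f{\left(H \right)} = H \left(4 + H\right)$
$Y{\left(n,R \right)} = -2$ ($Y{\left(n,R \right)} = \left(- \frac{1}{3}\right) 6 = -2$)
$F = \frac{3}{2}$ ($F = - (4 - 1) \frac{2 + 2}{-3 - 5} = \left(-1\right) 3 \frac{4}{-8} = - 3 \cdot 4 \left(- \frac{1}{8}\right) = \left(-3\right) \left(- \frac{1}{2}\right) = \frac{3}{2} \approx 1.5$)
$- 6 \left(Y{\left(-5,1 \right)} + 1\right) \left(-3\right) F = - 6 \left(-2 + 1\right) \left(-3\right) \frac{3}{2} = - 6 \left(\left(-1\right) \left(-3\right)\right) \frac{3}{2} = \left(-6\right) 3 \cdot \frac{3}{2} = \left(-18\right) \frac{3}{2} = -27$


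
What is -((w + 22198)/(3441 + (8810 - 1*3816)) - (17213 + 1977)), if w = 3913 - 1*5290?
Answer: 161846829/8435 ≈ 19188.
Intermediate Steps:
w = -1377 (w = 3913 - 5290 = -1377)
-((w + 22198)/(3441 + (8810 - 1*3816)) - (17213 + 1977)) = -((-1377 + 22198)/(3441 + (8810 - 1*3816)) - (17213 + 1977)) = -(20821/(3441 + (8810 - 3816)) - 1*19190) = -(20821/(3441 + 4994) - 19190) = -(20821/8435 - 19190) = -1*(-161846829/8435) = 161846829/8435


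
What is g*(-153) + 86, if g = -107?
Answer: 16457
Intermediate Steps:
g*(-153) + 86 = -107*(-153) + 86 = 16371 + 86 = 16457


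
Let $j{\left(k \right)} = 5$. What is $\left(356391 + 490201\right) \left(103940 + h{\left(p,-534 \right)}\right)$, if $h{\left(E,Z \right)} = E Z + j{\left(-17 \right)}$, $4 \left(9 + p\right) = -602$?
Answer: $160105785856$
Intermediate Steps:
$p = - \frac{319}{2}$ ($p = -9 + \frac{1}{4} \left(-602\right) = -9 - \frac{301}{2} = - \frac{319}{2} \approx -159.5$)
$h{\left(E,Z \right)} = 5 + E Z$ ($h{\left(E,Z \right)} = E Z + 5 = 5 + E Z$)
$\left(356391 + 490201\right) \left(103940 + h{\left(p,-534 \right)}\right) = \left(356391 + 490201\right) \left(103940 + \left(5 - -85173\right)\right) = 846592 \left(103940 + \left(5 + 85173\right)\right) = 846592 \left(103940 + 85178\right) = 846592 \cdot 189118 = 160105785856$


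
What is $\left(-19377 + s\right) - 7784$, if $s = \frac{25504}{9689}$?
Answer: $- \frac{263137425}{9689} \approx -27158.0$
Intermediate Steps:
$s = \frac{25504}{9689}$ ($s = 25504 \cdot \frac{1}{9689} = \frac{25504}{9689} \approx 2.6323$)
$\left(-19377 + s\right) - 7784 = \left(-19377 + \frac{25504}{9689}\right) - 7784 = - \frac{187718249}{9689} - 7784 = - \frac{263137425}{9689}$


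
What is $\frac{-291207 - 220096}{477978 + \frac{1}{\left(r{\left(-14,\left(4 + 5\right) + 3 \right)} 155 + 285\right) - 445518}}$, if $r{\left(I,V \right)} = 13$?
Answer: $- \frac{226618693054}{211848453203} \approx -1.0697$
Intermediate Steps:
$\frac{-291207 - 220096}{477978 + \frac{1}{\left(r{\left(-14,\left(4 + 5\right) + 3 \right)} 155 + 285\right) - 445518}} = \frac{-291207 - 220096}{477978 + \frac{1}{\left(13 \cdot 155 + 285\right) - 445518}} = - \frac{511303}{477978 + \frac{1}{\left(2015 + 285\right) - 445518}} = - \frac{511303}{477978 + \frac{1}{2300 - 445518}} = - \frac{511303}{477978 + \frac{1}{-443218}} = - \frac{511303}{477978 - \frac{1}{443218}} = - \frac{511303}{\frac{211848453203}{443218}} = \left(-511303\right) \frac{443218}{211848453203} = - \frac{226618693054}{211848453203}$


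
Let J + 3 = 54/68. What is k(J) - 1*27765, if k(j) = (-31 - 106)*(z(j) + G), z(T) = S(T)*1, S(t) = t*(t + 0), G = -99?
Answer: -17188137/1156 ≈ -14869.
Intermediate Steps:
S(t) = t² (S(t) = t*t = t²)
J = -75/34 (J = -3 + 54/68 = -3 + 54*(1/68) = -3 + 27/34 = -75/34 ≈ -2.2059)
z(T) = T² (z(T) = T²*1 = T²)
k(j) = 13563 - 137*j² (k(j) = (-31 - 106)*(j² - 99) = -137*(-99 + j²) = 13563 - 137*j²)
k(J) - 1*27765 = (13563 - 137*(-75/34)²) - 1*27765 = (13563 - 137*5625/1156) - 27765 = (13563 - 770625/1156) - 27765 = 14908203/1156 - 27765 = -17188137/1156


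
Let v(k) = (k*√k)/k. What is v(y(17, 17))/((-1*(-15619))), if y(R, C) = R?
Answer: √17/15619 ≈ 0.00026398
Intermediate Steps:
v(k) = √k (v(k) = k^(3/2)/k = √k)
v(y(17, 17))/((-1*(-15619))) = √17/((-1*(-15619))) = √17/15619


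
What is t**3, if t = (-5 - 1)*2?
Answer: -1728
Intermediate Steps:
t = -12 (t = -6*2 = -12)
t**3 = (-12)**3 = -1728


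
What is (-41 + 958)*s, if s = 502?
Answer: 460334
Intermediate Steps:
(-41 + 958)*s = (-41 + 958)*502 = 917*502 = 460334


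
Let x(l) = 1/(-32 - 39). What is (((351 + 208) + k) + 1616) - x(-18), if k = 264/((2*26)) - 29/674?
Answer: 1356212209/622102 ≈ 2180.0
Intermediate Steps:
k = 44107/8762 (k = 264/52 - 29*1/674 = 264*(1/52) - 29/674 = 66/13 - 29/674 = 44107/8762 ≈ 5.0339)
x(l) = -1/71 (x(l) = 1/(-71) = -1/71)
(((351 + 208) + k) + 1616) - x(-18) = (((351 + 208) + 44107/8762) + 1616) - 1*(-1/71) = ((559 + 44107/8762) + 1616) + 1/71 = (4942065/8762 + 1616) + 1/71 = 19101457/8762 + 1/71 = 1356212209/622102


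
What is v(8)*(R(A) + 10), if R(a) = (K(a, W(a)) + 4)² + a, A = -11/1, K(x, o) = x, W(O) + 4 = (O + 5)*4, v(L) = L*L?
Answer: 3072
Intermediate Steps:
v(L) = L²
W(O) = 16 + 4*O (W(O) = -4 + (O + 5)*4 = -4 + (5 + O)*4 = -4 + (20 + 4*O) = 16 + 4*O)
A = -11 (A = -11*1 = -11)
R(a) = a + (4 + a)² (R(a) = (a + 4)² + a = (4 + a)² + a = a + (4 + a)²)
v(8)*(R(A) + 10) = 8²*((-11 + (4 - 11)²) + 10) = 64*((-11 + (-7)²) + 10) = 64*((-11 + 49) + 10) = 64*(38 + 10) = 64*48 = 3072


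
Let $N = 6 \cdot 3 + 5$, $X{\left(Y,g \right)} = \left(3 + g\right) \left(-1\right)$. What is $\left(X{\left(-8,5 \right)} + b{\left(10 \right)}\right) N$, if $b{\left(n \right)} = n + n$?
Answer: $276$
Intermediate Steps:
$b{\left(n \right)} = 2 n$
$X{\left(Y,g \right)} = -3 - g$
$N = 23$ ($N = 18 + 5 = 23$)
$\left(X{\left(-8,5 \right)} + b{\left(10 \right)}\right) N = \left(\left(-3 - 5\right) + 2 \cdot 10\right) 23 = \left(\left(-3 - 5\right) + 20\right) 23 = \left(-8 + 20\right) 23 = 12 \cdot 23 = 276$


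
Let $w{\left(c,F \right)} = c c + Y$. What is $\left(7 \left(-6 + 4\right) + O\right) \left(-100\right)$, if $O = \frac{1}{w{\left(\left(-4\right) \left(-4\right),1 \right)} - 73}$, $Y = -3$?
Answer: $\frac{12595}{9} \approx 1399.4$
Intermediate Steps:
$w{\left(c,F \right)} = -3 + c^{2}$ ($w{\left(c,F \right)} = c c - 3 = c^{2} - 3 = -3 + c^{2}$)
$O = \frac{1}{180}$ ($O = \frac{1}{\left(-3 + \left(\left(-4\right) \left(-4\right)\right)^{2}\right) - 73} = \frac{1}{\left(-3 + 16^{2}\right) - 73} = \frac{1}{\left(-3 + 256\right) - 73} = \frac{1}{253 - 73} = \frac{1}{180} \approx 0.0055556$)
$\left(7 \left(-6 + 4\right) + O\right) \left(-100\right) = \left(7 \left(-6 + 4\right) + \frac{1}{180}\right) \left(-100\right) = \left(7 \left(-2\right) + \frac{1}{180}\right) \left(-100\right) = \left(-14 + \frac{1}{180}\right) \left(-100\right) = \left(- \frac{2519}{180}\right) \left(-100\right) = \frac{12595}{9}$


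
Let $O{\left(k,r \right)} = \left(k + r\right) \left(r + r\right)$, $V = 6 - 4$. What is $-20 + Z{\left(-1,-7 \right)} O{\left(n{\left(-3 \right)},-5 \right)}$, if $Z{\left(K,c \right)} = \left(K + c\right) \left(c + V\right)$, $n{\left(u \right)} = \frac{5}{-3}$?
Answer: $\frac{7940}{3} \approx 2646.7$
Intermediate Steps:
$V = 2$
$n{\left(u \right)} = - \frac{5}{3}$ ($n{\left(u \right)} = 5 \left(- \frac{1}{3}\right) = - \frac{5}{3}$)
$O{\left(k,r \right)} = 2 r \left(k + r\right)$ ($O{\left(k,r \right)} = \left(k + r\right) 2 r = 2 r \left(k + r\right)$)
$Z{\left(K,c \right)} = \left(2 + c\right) \left(K + c\right)$ ($Z{\left(K,c \right)} = \left(K + c\right) \left(c + 2\right) = \left(K + c\right) \left(2 + c\right) = \left(2 + c\right) \left(K + c\right)$)
$-20 + Z{\left(-1,-7 \right)} O{\left(n{\left(-3 \right)},-5 \right)} = -20 + \left(\left(-7\right)^{2} + 2 \left(-1\right) + 2 \left(-7\right) - -7\right) 2 \left(-5\right) \left(- \frac{5}{3} - 5\right) = -20 + \left(49 - 2 - 14 + 7\right) 2 \left(-5\right) \left(- \frac{20}{3}\right) = -20 + 40 \cdot \frac{200}{3} = -20 + \frac{8000}{3} = \frac{7940}{3}$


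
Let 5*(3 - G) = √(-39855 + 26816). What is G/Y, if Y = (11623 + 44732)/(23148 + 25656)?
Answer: 48804/18785 - 16268*I*√13039/93925 ≈ 2.598 - 19.778*I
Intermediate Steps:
Y = 18785/16268 (Y = 56355/48804 = 56355*(1/48804) = 18785/16268 ≈ 1.1547)
G = 3 - I*√13039/5 (G = 3 - √(-39855 + 26816)/5 = 3 - I*√13039/5 ≈ 3.0 - 22.838*I)
G/Y = (3 - I*√13039/5)/(18785/16268) = (3 - I*√13039/5)*(16268/18785) = 48804/18785 - 16268*I*√13039/93925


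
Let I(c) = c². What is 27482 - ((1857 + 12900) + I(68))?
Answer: 8101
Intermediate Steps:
27482 - ((1857 + 12900) + I(68)) = 27482 - ((1857 + 12900) + 68²) = 27482 - (14757 + 4624) = 27482 - 1*19381 = 27482 - 19381 = 8101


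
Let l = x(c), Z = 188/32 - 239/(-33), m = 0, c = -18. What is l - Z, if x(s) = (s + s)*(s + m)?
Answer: 167609/264 ≈ 634.88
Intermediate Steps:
Z = 3463/264 (Z = 188*(1/32) - 239*(-1/33) = 47/8 + 239/33 = 3463/264 ≈ 13.117)
x(s) = 2*s² (x(s) = (s + s)*(s + 0) = (2*s)*s = 2*s²)
l = 648 (l = 2*(-18)² = 2*324 = 648)
l - Z = 648 - 1*3463/264 = 648 - 3463/264 = 167609/264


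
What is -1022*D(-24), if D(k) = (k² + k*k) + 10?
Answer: -1187564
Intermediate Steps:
D(k) = 10 + 2*k² (D(k) = (k² + k²) + 10 = 2*k² + 10 = 10 + 2*k²)
-1022*D(-24) = -1022*(10 + 2*(-24)²) = -1022*(10 + 2*576) = -1022*(10 + 1152) = -1022*1162 = -1187564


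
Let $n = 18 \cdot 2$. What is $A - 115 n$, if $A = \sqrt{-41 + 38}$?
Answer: $-4140 + i \sqrt{3} \approx -4140.0 + 1.732 i$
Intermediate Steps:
$n = 36$
$A = i \sqrt{3}$ ($A = \sqrt{-3} = i \sqrt{3} \approx 1.732 i$)
$A - 115 n = i \sqrt{3} - 4140 = -4140 + i \sqrt{3}$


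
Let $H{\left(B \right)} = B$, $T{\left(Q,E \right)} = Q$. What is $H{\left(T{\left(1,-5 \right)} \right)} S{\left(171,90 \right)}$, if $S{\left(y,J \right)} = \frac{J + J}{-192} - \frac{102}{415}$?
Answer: $- \frac{7857}{6640} \approx -1.1833$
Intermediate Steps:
$S{\left(y,J \right)} = - \frac{102}{415} - \frac{J}{96}$ ($S{\left(y,J \right)} = 2 J \left(- \frac{1}{192}\right) - \frac{102}{415} = - \frac{J}{96} - \frac{102}{415} = - \frac{102}{415} - \frac{J}{96}$)
$H{\left(T{\left(1,-5 \right)} \right)} S{\left(171,90 \right)} = 1 \left(- \frac{102}{415} - \frac{15}{16}\right) = 1 \left(- \frac{7857}{6640}\right) = - \frac{7857}{6640}$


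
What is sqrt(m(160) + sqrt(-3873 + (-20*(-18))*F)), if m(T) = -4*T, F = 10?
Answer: sqrt(-640 + I*sqrt(273)) ≈ 0.3265 + 25.3*I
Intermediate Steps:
sqrt(m(160) + sqrt(-3873 + (-20*(-18))*F)) = sqrt(-4*160 + sqrt(-3873 - 20*(-18)*10)) = sqrt(-640 + sqrt(-3873 + 360*10)) = sqrt(-640 + sqrt(-3873 + 3600)) = sqrt(-640 + sqrt(-273)) = sqrt(-640 + I*sqrt(273))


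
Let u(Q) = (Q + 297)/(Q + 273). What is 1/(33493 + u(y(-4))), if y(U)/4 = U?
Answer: 257/8607982 ≈ 2.9856e-5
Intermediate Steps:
y(U) = 4*U
u(Q) = (297 + Q)/(273 + Q)
1/(33493 + u(y(-4))) = 1/(33493 + (297 + 4*(-4))/(273 + 4*(-4))) = 1/(33493 + (297 - 16)/(273 - 16)) = 1/(33493 + 281/257) = 1/(8607982/257) = 257/8607982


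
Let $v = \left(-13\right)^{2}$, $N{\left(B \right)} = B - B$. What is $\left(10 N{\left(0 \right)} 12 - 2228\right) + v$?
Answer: $-2059$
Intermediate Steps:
$N{\left(B \right)} = 0$
$v = 169$
$\left(10 N{\left(0 \right)} 12 - 2228\right) + v = \left(10 \cdot 0 \cdot 12 - 2228\right) + 169 = \left(0 \cdot 12 - 2228\right) + 169 = \left(0 - 2228\right) + 169 = -2228 + 169 = -2059$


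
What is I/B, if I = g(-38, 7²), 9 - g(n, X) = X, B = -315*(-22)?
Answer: -4/693 ≈ -0.0057720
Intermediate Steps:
B = 6930
g(n, X) = 9 - X
I = -40 (I = 9 - 1*7² = 9 - 1*49 = 9 - 49 = -40)
I/B = -40/6930 = -40*1/6930 = -4/693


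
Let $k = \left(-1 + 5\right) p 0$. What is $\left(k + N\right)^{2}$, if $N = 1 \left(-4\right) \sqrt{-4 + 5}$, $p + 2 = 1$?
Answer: $16$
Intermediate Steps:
$p = -1$ ($p = -2 + 1 = -1$)
$k = 0$ ($k = \left(-1 + 5\right) \left(-1\right) 0 = 4 \left(-1\right) 0 = \left(-4\right) 0 = 0$)
$N = -4$ ($N = - 4 \sqrt{1} = \left(-4\right) 1 = -4$)
$\left(k + N\right)^{2} = \left(0 - 4\right)^{2} = \left(-4\right)^{2} = 16$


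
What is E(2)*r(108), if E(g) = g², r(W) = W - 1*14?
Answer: 376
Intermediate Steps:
r(W) = -14 + W (r(W) = W - 14 = -14 + W)
E(2)*r(108) = 2²*(-14 + 108) = 4*94 = 376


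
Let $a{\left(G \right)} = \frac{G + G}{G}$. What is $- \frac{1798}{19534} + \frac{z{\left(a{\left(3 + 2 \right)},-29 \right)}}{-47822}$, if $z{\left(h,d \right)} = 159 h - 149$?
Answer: $- \frac{44642601}{467077474} \approx -0.095579$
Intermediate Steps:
$a{\left(G \right)} = 2$ ($a{\left(G \right)} = \frac{2 G}{G} = 2$)
$z{\left(h,d \right)} = -149 + 159 h$
$- \frac{1798}{19534} + \frac{z{\left(a{\left(3 + 2 \right)},-29 \right)}}{-47822} = - \frac{1798}{19534} + \frac{-149 + 159 \cdot 2}{-47822} = \left(-1798\right) \frac{1}{19534} + \left(-149 + 318\right) \left(- \frac{1}{47822}\right) = - \frac{899}{9767} + 169 \left(- \frac{1}{47822}\right) = - \frac{899}{9767} - \frac{169}{47822} = - \frac{44642601}{467077474}$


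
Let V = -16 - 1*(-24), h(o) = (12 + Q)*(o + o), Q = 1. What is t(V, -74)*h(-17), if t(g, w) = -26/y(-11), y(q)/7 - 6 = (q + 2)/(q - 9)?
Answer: 229840/903 ≈ 254.53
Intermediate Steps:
h(o) = 26*o (h(o) = (12 + 1)*(o + o) = 13*(2*o) = 26*o)
V = 8 (V = -16 + 24 = 8)
y(q) = 42 + 7*(2 + q)/(-9 + q) (y(q) = 42 + 7*((q + 2)/(q - 9)) = 42 + 7*((2 + q)/(-9 + q)) = 42 + 7*(2 + q)/(-9 + q))
t(g, w) = -520/903 (t(g, w) = -26*(-9 - 11)/(7*(-52 + 7*(-11))) = -26*(-20/(7*(-52 - 77))) = -26/(7*(-1/20)*(-129)) = -26/903/20 = -26*20/903 = -520/903)
t(V, -74)*h(-17) = -13520*(-17)/903 = -520/903*(-442) = 229840/903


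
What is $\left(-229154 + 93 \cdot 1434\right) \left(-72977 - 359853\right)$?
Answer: $41461651360$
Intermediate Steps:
$\left(-229154 + 93 \cdot 1434\right) \left(-72977 - 359853\right) = \left(-229154 + 133362\right) \left(-432830\right) = \left(-95792\right) \left(-432830\right) = 41461651360$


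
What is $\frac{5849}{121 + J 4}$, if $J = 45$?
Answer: $\frac{5849}{301} \approx 19.432$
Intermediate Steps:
$\frac{5849}{121 + J 4} = \frac{5849}{121 + 45 \cdot 4} = \frac{5849}{121 + 180} = \frac{5849}{301}$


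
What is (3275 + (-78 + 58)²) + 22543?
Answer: 26218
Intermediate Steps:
(3275 + (-78 + 58)²) + 22543 = (3275 + (-20)²) + 22543 = (3275 + 400) + 22543 = 3675 + 22543 = 26218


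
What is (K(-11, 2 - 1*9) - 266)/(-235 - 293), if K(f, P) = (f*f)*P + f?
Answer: 281/132 ≈ 2.1288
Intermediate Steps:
K(f, P) = f + P*f**2 (K(f, P) = f**2*P + f = P*f**2 + f = f + P*f**2)
(K(-11, 2 - 1*9) - 266)/(-235 - 293) = (-11*(1 + (2 - 1*9)*(-11)) - 266)/(-235 - 293) = (-11*(1 + (2 - 9)*(-11)) - 266)/(-528) = (-11*(1 - 7*(-11)) - 266)*(-1/528) = (-11*(1 + 77) - 266)*(-1/528) = (-11*78 - 266)*(-1/528) = (-858 - 266)*(-1/528) = -1124*(-1/528) = 281/132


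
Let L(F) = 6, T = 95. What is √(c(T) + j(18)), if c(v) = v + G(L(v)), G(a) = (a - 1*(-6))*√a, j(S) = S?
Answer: √(113 + 12*√6) ≈ 11.933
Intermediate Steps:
G(a) = √a*(6 + a) (G(a) = (a + 6)*√a = (6 + a)*√a = √a*(6 + a))
c(v) = v + 12*√6 (c(v) = v + √6*(6 + 6) = v + √6*12 = v + 12*√6)
√(c(T) + j(18)) = √((95 + 12*√6) + 18) = √(113 + 12*√6)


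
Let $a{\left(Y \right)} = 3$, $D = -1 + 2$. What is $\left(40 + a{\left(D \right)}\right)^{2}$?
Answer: $1849$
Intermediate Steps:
$D = 1$
$\left(40 + a{\left(D \right)}\right)^{2} = \left(40 + 3\right)^{2} = 43^{2} = 1849$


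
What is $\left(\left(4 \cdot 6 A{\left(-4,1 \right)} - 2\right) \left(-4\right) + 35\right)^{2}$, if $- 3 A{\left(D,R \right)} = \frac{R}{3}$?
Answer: $\frac{25921}{9} \approx 2880.1$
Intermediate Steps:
$A{\left(D,R \right)} = - \frac{R}{9}$ ($A{\left(D,R \right)} = - \frac{R \frac{1}{3}}{3} = - \frac{\frac{1}{3} R}{3} = - \frac{R}{9}$)
$\left(\left(4 \cdot 6 A{\left(-4,1 \right)} - 2\right) \left(-4\right) + 35\right)^{2} = \left(\left(4 \cdot 6 \left(\left(- \frac{1}{9}\right) 1\right) - 2\right) \left(-4\right) + 35\right)^{2} = \left(\left(24 \left(- \frac{1}{9}\right) - 2\right) \left(-4\right) + 35\right)^{2} = \left(\left(- \frac{8}{3} - 2\right) \left(-4\right) + 35\right)^{2} = \left(\left(- \frac{14}{3}\right) \left(-4\right) + 35\right)^{2} = \left(\frac{56}{3} + 35\right)^{2} = \left(\frac{161}{3}\right)^{2} = \frac{25921}{9}$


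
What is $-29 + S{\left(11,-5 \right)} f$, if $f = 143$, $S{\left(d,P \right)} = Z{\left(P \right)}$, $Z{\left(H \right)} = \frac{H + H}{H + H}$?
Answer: $114$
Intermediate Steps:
$Z{\left(H \right)} = 1$ ($Z{\left(H \right)} = \frac{2 H}{2 H} = 2 H \frac{1}{2 H} = 1$)
$S{\left(d,P \right)} = 1$
$-29 + S{\left(11,-5 \right)} f = -29 + 1 \cdot 143 = -29 + 143 = 114$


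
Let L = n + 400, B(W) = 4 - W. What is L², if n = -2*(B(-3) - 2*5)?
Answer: 164836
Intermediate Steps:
n = 6 (n = -2*((4 - 1*(-3)) - 2*5) = -2*((4 + 3) - 10) = -2*(7 - 10) = -2*(-3) = 6)
L = 406 (L = 6 + 400 = 406)
L² = 406² = 164836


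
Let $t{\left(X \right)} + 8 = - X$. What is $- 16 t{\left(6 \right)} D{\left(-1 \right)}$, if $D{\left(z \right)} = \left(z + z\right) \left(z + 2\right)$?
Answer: $-448$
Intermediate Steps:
$D{\left(z \right)} = 2 z \left(2 + z\right)$
$t{\left(X \right)} = -8 - X$
$- 16 t{\left(6 \right)} D{\left(-1 \right)} = - 16 \left(-8 - 6\right) 2 \left(-1\right) \left(2 - 1\right) = - 16 \left(-8 - 6\right) 2 \left(-1\right) 1 = \left(-16\right) \left(-14\right) \left(-2\right) = 224 \left(-2\right) = -448$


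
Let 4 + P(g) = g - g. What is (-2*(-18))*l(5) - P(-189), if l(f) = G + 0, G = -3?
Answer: -104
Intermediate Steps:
P(g) = -4 (P(g) = -4 + (g - g) = -4 + 0 = -4)
l(f) = -3 (l(f) = -3 + 0 = -3)
(-2*(-18))*l(5) - P(-189) = -2*(-18)*(-3) - 1*(-4) = 36*(-3) + 4 = -108 + 4 = -104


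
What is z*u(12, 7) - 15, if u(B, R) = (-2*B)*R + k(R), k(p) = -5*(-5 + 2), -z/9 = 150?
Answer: 206535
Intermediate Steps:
z = -1350 (z = -9*150 = -1350)
k(p) = 15 (k(p) = -5*(-3) = 15)
u(B, R) = 15 - 2*B*R (u(B, R) = (-2*B)*R + 15 = -2*B*R + 15 = 15 - 2*B*R)
z*u(12, 7) - 15 = -1350*(15 - 2*12*7) - 15 = -1350*(15 - 168) - 15 = -1350*(-153) - 15 = 206550 - 15 = 206535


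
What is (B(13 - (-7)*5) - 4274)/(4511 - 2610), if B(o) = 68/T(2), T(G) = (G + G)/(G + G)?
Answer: -4206/1901 ≈ -2.2125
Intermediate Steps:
T(G) = 1 (T(G) = (2*G)/((2*G)) = (2*G)*(1/(2*G)) = 1)
B(o) = 68 (B(o) = 68/1 = 68*1 = 68)
(B(13 - (-7)*5) - 4274)/(4511 - 2610) = (68 - 4274)/(4511 - 2610) = -4206/1901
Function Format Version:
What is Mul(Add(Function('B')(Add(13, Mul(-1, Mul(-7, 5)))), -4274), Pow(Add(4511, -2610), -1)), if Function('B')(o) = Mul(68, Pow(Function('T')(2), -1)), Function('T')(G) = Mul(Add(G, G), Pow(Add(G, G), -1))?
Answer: Rational(-4206, 1901) ≈ -2.2125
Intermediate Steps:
Function('T')(G) = 1 (Function('T')(G) = Mul(Mul(2, G), Pow(Mul(2, G), -1)) = Mul(Mul(2, G), Mul(Rational(1, 2), Pow(G, -1))) = 1)
Function('B')(o) = 68 (Function('B')(o) = Mul(68, Pow(1, -1)) = Mul(68, 1) = 68)
Mul(Add(Function('B')(Add(13, Mul(-1, Mul(-7, 5)))), -4274), Pow(Add(4511, -2610), -1)) = Mul(Add(68, -4274), Pow(Add(4511, -2610), -1)) = Mul(-4206, Pow(1901, -1)) = Mul(-4206, Rational(1, 1901)) = Rational(-4206, 1901)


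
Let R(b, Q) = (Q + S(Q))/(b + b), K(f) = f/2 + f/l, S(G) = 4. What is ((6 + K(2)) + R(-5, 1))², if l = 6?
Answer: 1681/36 ≈ 46.694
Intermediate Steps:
K(f) = 2*f/3 (K(f) = f/2 + f/6 = 2*f/3)
R(b, Q) = (4 + Q)/(2*b) (R(b, Q) = (Q + 4)/(b + b) = (4 + Q)/((2*b)) = (4 + Q)*(1/(2*b)) = (4 + Q)/(2*b))
((6 + K(2)) + R(-5, 1))² = ((6 + (⅔)*2) + (½)*(4 + 1)/(-5))² = ((6 + 4/3) + (½)*(-⅕)*5)² = (22/3 - ½)² = (41/6)² = 1681/36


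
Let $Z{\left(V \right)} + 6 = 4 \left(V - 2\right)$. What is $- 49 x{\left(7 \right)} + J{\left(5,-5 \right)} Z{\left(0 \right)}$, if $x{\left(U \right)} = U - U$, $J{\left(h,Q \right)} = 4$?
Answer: $-56$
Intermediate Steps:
$x{\left(U \right)} = 0$
$Z{\left(V \right)} = -14 + 4 V$ ($Z{\left(V \right)} = -6 + 4 \left(V - 2\right) = -6 + 4 \left(-2 + V\right) = -6 + \left(-8 + 4 V\right) = -14 + 4 V$)
$- 49 x{\left(7 \right)} + J{\left(5,-5 \right)} Z{\left(0 \right)} = \left(-49\right) 0 + 4 \left(-14 + 4 \cdot 0\right) = 0 + 4 \left(-14 + 0\right) = 0 + 4 \left(-14\right) = 0 - 56 = -56$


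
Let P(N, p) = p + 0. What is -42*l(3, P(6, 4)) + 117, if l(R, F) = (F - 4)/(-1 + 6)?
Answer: 117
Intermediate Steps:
P(N, p) = p
l(R, F) = -⅘ + F/5 (l(R, F) = (-4 + F)/5 = (-4 + F)*(⅕) = -⅘ + F/5)
-42*l(3, P(6, 4)) + 117 = -42*(-⅘ + (⅕)*4) + 117 = -42*(-⅘ + ⅘) + 117 = -42*0 + 117 = 0 + 117 = 117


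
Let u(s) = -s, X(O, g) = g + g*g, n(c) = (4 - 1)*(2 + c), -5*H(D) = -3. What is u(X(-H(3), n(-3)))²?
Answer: 36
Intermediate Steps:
H(D) = ⅗ (H(D) = -⅕*(-3) = ⅗)
n(c) = 6 + 3*c (n(c) = 3*(2 + c) = 6 + 3*c)
X(O, g) = g + g²
u(X(-H(3), n(-3)))² = (-(6 + 3*(-3))*(1 + (6 + 3*(-3))))² = (-(6 - 9)*(1 + (6 - 9)))² = (-(-3)*(1 - 3))² = (-(-3)*(-2))² = (-1*6)² = (-6)² = 36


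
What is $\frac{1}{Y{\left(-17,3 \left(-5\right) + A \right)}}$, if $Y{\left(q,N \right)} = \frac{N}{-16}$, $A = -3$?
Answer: $\frac{8}{9} \approx 0.88889$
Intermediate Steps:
$Y{\left(q,N \right)} = - \frac{N}{16}$ ($Y{\left(q,N \right)} = N \left(- \frac{1}{16}\right) = - \frac{N}{16}$)
$\frac{1}{Y{\left(-17,3 \left(-5\right) + A \right)}} = \frac{1}{\left(- \frac{1}{16}\right) \left(3 \left(-5\right) - 3\right)} = \frac{1}{\left(- \frac{1}{16}\right) \left(-15 - 3\right)} = \frac{1}{\left(- \frac{1}{16}\right) \left(-18\right)} = \frac{1}{\frac{9}{8}} = \frac{8}{9}$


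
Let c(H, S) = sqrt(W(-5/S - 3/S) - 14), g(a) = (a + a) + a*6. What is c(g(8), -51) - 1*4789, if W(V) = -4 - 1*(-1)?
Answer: -4789 + I*sqrt(17) ≈ -4789.0 + 4.1231*I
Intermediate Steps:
W(V) = -3 (W(V) = -4 + 1 = -3)
g(a) = 8*a (g(a) = 2*a + 6*a = 8*a)
c(H, S) = I*sqrt(17) (c(H, S) = sqrt(-3 - 14) = sqrt(-17) = I*sqrt(17))
c(g(8), -51) - 1*4789 = I*sqrt(17) - 1*4789 = I*sqrt(17) - 4789 = -4789 + I*sqrt(17)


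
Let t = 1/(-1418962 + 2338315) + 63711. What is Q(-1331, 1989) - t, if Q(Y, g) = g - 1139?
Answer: -57791448934/919353 ≈ -62861.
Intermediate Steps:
Q(Y, g) = -1139 + g
t = 58572898984/919353 (t = 1/919353 + 63711 = 58572898984/919353 ≈ 63711.)
Q(-1331, 1989) - t = (-1139 + 1989) - 1*58572898984/919353 = 850 - 58572898984/919353 = -57791448934/919353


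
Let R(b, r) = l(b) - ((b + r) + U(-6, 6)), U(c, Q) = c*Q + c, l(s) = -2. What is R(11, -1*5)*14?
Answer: 476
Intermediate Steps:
U(c, Q) = c + Q*c (U(c, Q) = Q*c + c = c + Q*c)
R(b, r) = 40 - b - r (R(b, r) = -2 - ((b + r) - 6*(1 + 6)) = -2 - ((b + r) - 6*7) = -2 - ((b + r) - 42) = -2 - (-42 + b + r) = -2 + (42 - b - r) = 40 - b - r)
R(11, -1*5)*14 = (40 - 1*11 - (-1)*5)*14 = (40 - 11 - 1*(-5))*14 = (40 - 11 + 5)*14 = 34*14 = 476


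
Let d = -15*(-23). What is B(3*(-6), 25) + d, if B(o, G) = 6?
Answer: 351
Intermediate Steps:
d = 345
B(3*(-6), 25) + d = 6 + 345 = 351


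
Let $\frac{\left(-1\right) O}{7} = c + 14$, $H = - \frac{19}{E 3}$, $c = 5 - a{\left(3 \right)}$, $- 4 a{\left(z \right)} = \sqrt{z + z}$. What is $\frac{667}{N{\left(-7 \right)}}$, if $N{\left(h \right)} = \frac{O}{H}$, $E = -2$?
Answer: $- \frac{963148}{60585} + \frac{12673 \sqrt{6}}{60585} \approx -15.385$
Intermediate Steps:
$a{\left(z \right)} = - \frac{\sqrt{2} \sqrt{z}}{4}$ ($a{\left(z \right)} = - \frac{\sqrt{z + z}}{4} = - \frac{\sqrt{2 z}}{4} = - \frac{\sqrt{2} \sqrt{z}}{4}$)
$c = 5 + \frac{\sqrt{6}}{4}$ ($c = 5 - - \frac{\sqrt{2} \sqrt{3}}{4} = 5 - - \frac{\sqrt{6}}{4} = 5 + \frac{\sqrt{6}}{4} \approx 5.6124$)
$H = \frac{19}{6}$ ($H = - \frac{19}{\left(-2\right) 3} = - \frac{19}{-6} = \left(-19\right) \left(- \frac{1}{6}\right) = \frac{19}{6} \approx 3.1667$)
$O = -133 - \frac{7 \sqrt{6}}{4}$ ($O = - 7 \left(\left(5 + \frac{\sqrt{6}}{4}\right) + 14\right) = - 7 \left(19 + \frac{\sqrt{6}}{4}\right) = -133 - \frac{7 \sqrt{6}}{4} \approx -137.29$)
$N{\left(h \right)} = -42 - \frac{21 \sqrt{6}}{38}$ ($N{\left(h \right)} = \frac{-133 - \frac{7 \sqrt{6}}{4}}{\frac{19}{6}} = \left(-133 - \frac{7 \sqrt{6}}{4}\right) \frac{6}{19} = -42 - \frac{21 \sqrt{6}}{38}$)
$\frac{667}{N{\left(-7 \right)}} = \frac{667}{-42 - \frac{21 \sqrt{6}}{38}}$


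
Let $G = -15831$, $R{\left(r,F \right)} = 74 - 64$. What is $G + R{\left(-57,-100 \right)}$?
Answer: $-15821$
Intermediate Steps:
$R{\left(r,F \right)} = 10$ ($R{\left(r,F \right)} = 74 - 64 = 10$)
$G + R{\left(-57,-100 \right)} = -15831 + 10 = -15821$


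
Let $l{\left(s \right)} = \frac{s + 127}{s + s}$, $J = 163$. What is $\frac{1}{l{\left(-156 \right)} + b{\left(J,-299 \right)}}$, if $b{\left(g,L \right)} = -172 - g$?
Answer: $- \frac{312}{104491} \approx -0.0029859$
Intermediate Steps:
$l{\left(s \right)} = \frac{127 + s}{2 s}$
$\frac{1}{l{\left(-156 \right)} + b{\left(J,-299 \right)}} = \frac{1}{\frac{127 - 156}{2 \left(-156\right)} - 335} = \frac{1}{\frac{1}{2} \left(- \frac{1}{156}\right) \left(-29\right) - 335} = \frac{1}{\frac{29}{312} - 335} = \frac{1}{- \frac{104491}{312}} = - \frac{312}{104491}$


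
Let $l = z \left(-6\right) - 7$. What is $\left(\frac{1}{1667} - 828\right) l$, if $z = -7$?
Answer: $- \frac{48309625}{1667} \approx -28980.0$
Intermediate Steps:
$l = 35$ ($l = \left(-7\right) \left(-6\right) - 7 = 42 - 7 = 35$)
$\left(\frac{1}{1667} - 828\right) l = \left(\frac{1}{1667} - 828\right) 35 = \left(- \frac{1380275}{1667}\right) 35 = - \frac{48309625}{1667}$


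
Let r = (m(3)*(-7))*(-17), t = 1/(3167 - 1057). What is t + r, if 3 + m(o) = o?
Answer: 1/2110 ≈ 0.00047393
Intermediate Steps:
t = 1/2110 ≈ 0.00047393
m(o) = -3 + o
r = 0 (r = ((-3 + 3)*(-7))*(-17) = (0*(-7))*(-17) = 0*(-17) = 0)
t + r = 1/2110 + 0 = 1/2110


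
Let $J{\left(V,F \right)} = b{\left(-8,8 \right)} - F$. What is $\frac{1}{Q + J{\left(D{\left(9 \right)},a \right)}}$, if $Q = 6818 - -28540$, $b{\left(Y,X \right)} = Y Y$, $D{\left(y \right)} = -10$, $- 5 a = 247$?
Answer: $\frac{5}{177357} \approx 2.8192 \cdot 10^{-5}$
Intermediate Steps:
$a = - \frac{247}{5}$ ($a = \left(- \frac{1}{5}\right) 247 = - \frac{247}{5} \approx -49.4$)
$b{\left(Y,X \right)} = Y^{2}$
$J{\left(V,F \right)} = 64 - F$ ($J{\left(V,F \right)} = \left(-8\right)^{2} - F = 64 - F$)
$Q = 35358$ ($Q = 6818 + 28540 = 35358$)
$\frac{1}{Q + J{\left(D{\left(9 \right)},a \right)}} = \frac{1}{35358 + \left(64 - - \frac{247}{5}\right)} = \frac{1}{35358 + \left(64 + \frac{247}{5}\right)} = \frac{1}{35358 + \frac{567}{5}} = \frac{1}{\frac{177357}{5}} = \frac{5}{177357}$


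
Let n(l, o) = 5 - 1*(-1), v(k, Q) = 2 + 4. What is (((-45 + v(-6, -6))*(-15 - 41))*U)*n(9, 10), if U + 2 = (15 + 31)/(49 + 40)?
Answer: -1729728/89 ≈ -19435.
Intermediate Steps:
v(k, Q) = 6
n(l, o) = 6 (n(l, o) = 5 + 1 = 6)
U = -132/89 (U = -2 + (15 + 31)/(49 + 40) = -2 + 46/89 = -132/89 ≈ -1.4831)
(((-45 + v(-6, -6))*(-15 - 41))*U)*n(9, 10) = (((-45 + 6)*(-15 - 41))*(-132/89))*6 = (-39*(-56)*(-132/89))*6 = (2184*(-132/89))*6 = -288288/89*6 = -1729728/89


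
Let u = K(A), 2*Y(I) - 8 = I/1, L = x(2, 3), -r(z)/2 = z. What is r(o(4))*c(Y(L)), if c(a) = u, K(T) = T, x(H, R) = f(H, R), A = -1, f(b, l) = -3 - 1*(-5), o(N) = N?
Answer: 8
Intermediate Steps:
r(z) = -2*z
f(b, l) = 2 (f(b, l) = -3 + 5 = 2)
x(H, R) = 2
L = 2
Y(I) = 4 + I/2 (Y(I) = 4 + (I/1)/2 = 4 + (I*1)/2 = 4 + I/2)
u = -1
c(a) = -1
r(o(4))*c(Y(L)) = -2*4*(-1) = -8*(-1) = 8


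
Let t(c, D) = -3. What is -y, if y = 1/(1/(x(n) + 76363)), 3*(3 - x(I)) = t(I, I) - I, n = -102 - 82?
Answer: -228917/3 ≈ -76306.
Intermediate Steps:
n = -184
x(I) = 4 + I/3 (x(I) = 3 - (-3 - I)/3 = 3 + (1 + I/3) = 4 + I/3)
y = 228917/3 (y = 1/(1/((4 + (⅓)*(-184)) + 76363)) = 1/(1/((4 - 184/3) + 76363)) = 1/(1/(-172/3 + 76363)) = 1/(1/(228917/3)) = 1/(3/228917) = 228917/3 ≈ 76306.)
-y = -1*228917/3 = -228917/3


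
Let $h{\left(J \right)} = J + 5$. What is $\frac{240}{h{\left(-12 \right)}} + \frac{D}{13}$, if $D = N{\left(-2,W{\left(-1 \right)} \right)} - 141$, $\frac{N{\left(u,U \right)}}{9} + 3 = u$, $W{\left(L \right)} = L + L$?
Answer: $- \frac{4422}{91} \approx -48.593$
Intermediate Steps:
$W{\left(L \right)} = 2 L$
$N{\left(u,U \right)} = -27 + 9 u$
$h{\left(J \right)} = 5 + J$
$D = -186$ ($D = \left(-27 + 9 \left(-2\right)\right) - 141 = \left(-27 - 18\right) - 141 = -45 - 141 = -186$)
$\frac{240}{h{\left(-12 \right)}} + \frac{D}{13} = \frac{240}{5 - 12} - \frac{186}{13} = \frac{240}{-7} - \frac{186}{13} = 240 \left(- \frac{1}{7}\right) - \frac{186}{13} = - \frac{240}{7} - \frac{186}{13} = - \frac{4422}{91}$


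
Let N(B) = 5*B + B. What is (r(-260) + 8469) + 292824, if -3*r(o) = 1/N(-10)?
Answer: 54232741/180 ≈ 3.0129e+5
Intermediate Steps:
N(B) = 6*B
r(o) = 1/180 (r(o) = -1/(3*(6*(-10))) = -1/3/(-60) = -1/3*(-1/60) = 1/180)
(r(-260) + 8469) + 292824 = (1/180 + 8469) + 292824 = 1524421/180 + 292824 = 54232741/180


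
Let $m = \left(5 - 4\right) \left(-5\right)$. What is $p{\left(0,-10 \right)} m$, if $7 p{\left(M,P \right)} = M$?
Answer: $0$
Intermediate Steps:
$p{\left(M,P \right)} = \frac{M}{7}$
$m = -5$ ($m = 1 \left(-5\right) = -5$)
$p{\left(0,-10 \right)} m = \frac{1}{7} \cdot 0 \left(-5\right) = 0 \left(-5\right) = 0$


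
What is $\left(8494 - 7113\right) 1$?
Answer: $1381$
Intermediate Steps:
$\left(8494 - 7113\right) 1 = 1381 \cdot 1 = 1381$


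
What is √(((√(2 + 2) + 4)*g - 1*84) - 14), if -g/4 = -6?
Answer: √46 ≈ 6.7823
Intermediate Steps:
g = 24 (g = -4*(-6) = 24)
√(((√(2 + 2) + 4)*g - 1*84) - 14) = √(((√(2 + 2) + 4)*24 - 1*84) - 14) = √(((√4 + 4)*24 - 84) - 14) = √(((2 + 4)*24 - 84) - 14) = √((6*24 - 84) - 14) = √((144 - 84) - 14) = √(60 - 14) = √46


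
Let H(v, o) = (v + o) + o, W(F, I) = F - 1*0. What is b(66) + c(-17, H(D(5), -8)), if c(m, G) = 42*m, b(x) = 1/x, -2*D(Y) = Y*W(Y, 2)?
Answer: -47123/66 ≈ -713.98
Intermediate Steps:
W(F, I) = F (W(F, I) = F + 0 = F)
D(Y) = -Y²/2 (D(Y) = -Y*Y/2 = -Y²/2)
H(v, o) = v + 2*o (H(v, o) = (o + v) + o = v + 2*o)
b(66) + c(-17, H(D(5), -8)) = 1/66 + 42*(-17) = 1/66 - 714 = -47123/66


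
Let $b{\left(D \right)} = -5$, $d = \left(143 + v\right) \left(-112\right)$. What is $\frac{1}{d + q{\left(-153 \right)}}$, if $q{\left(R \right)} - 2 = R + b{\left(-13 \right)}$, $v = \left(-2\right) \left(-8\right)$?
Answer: $- \frac{1}{17964} \approx -5.5667 \cdot 10^{-5}$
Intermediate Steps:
$v = 16$
$d = -17808$ ($d = \left(143 + 16\right) \left(-112\right) = 159 \left(-112\right) = -17808$)
$q{\left(R \right)} = -3 + R$ ($q{\left(R \right)} = 2 + \left(R - 5\right) = 2 + \left(-5 + R\right) = -3 + R$)
$\frac{1}{d + q{\left(-153 \right)}} = \frac{1}{-17808 - 156} = \frac{1}{-17964} = - \frac{1}{17964}$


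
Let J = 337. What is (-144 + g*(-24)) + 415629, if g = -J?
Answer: 423573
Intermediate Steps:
g = -337 (g = -1*337 = -337)
(-144 + g*(-24)) + 415629 = (-144 - 337*(-24)) + 415629 = (-144 + 8088) + 415629 = 7944 + 415629 = 423573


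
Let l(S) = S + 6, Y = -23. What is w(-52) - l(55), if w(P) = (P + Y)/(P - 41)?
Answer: -1866/31 ≈ -60.194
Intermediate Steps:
l(S) = 6 + S
w(P) = (-23 + P)/(-41 + P) (w(P) = (P - 23)/(P - 41) = (-23 + P)/(-41 + P))
w(-52) - l(55) = (-23 - 52)/(-41 - 52) - (6 + 55) = -75/(-93) - 1*61 = -1/93*(-75) - 61 = 25/31 - 61 = -1866/31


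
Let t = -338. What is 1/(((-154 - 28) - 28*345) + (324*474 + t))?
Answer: 1/143396 ≈ 6.9737e-6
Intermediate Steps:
1/(((-154 - 28) - 28*345) + (324*474 + t)) = 1/(((-154 - 28) - 28*345) + (324*474 - 338)) = 1/((-182 - 9660) + (153576 - 338)) = 1/(-9842 + 153238) = 1/143396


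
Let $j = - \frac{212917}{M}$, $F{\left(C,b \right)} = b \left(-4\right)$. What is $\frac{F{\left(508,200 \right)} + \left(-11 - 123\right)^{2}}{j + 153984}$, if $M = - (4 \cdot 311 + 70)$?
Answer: $\frac{22542984}{202547893} \approx 0.1113$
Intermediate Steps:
$M = -1314$ ($M = - (1244 + 70) = \left(-1\right) 1314 = -1314$)
$F{\left(C,b \right)} = - 4 b$
$j = \frac{212917}{1314}$ ($j = - \frac{212917}{-1314} = \left(-212917\right) \left(- \frac{1}{1314}\right) = \frac{212917}{1314} \approx 162.04$)
$\frac{F{\left(508,200 \right)} + \left(-11 - 123\right)^{2}}{j + 153984} = \frac{\left(-4\right) 200 + \left(-11 - 123\right)^{2}}{\frac{212917}{1314} + 153984} = \frac{-800 + \left(-134\right)^{2}}{\frac{202547893}{1314}} = \left(-800 + 17956\right) \frac{1314}{202547893} = 17156 \cdot \frac{1314}{202547893} = \frac{22542984}{202547893}$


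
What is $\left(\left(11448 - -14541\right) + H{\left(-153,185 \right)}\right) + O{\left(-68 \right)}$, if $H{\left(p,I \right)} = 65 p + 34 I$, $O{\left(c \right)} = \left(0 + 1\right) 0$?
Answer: $22334$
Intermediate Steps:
$O{\left(c \right)} = 0$ ($O{\left(c \right)} = 1 \cdot 0 = 0$)
$H{\left(p,I \right)} = 34 I + 65 p$
$\left(\left(11448 - -14541\right) + H{\left(-153,185 \right)}\right) + O{\left(-68 \right)} = \left(\left(11448 - -14541\right) + \left(34 \cdot 185 + 65 \left(-153\right)\right)\right) + 0 = \left(\left(11448 + 14541\right) + \left(6290 - 9945\right)\right) + 0 = \left(25989 - 3655\right) + 0 = 22334 + 0 = 22334$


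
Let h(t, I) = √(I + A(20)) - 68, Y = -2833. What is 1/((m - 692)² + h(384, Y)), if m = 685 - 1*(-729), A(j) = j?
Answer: 521216/271666121469 - I*√2813/271666121469 ≈ 1.9186e-6 - 1.9523e-10*I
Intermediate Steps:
h(t, I) = -68 + √(20 + I) (h(t, I) = √(I + 20) - 68 = √(20 + I) - 68 = -68 + √(20 + I))
m = 1414 (m = 685 + 729 = 1414)
1/((m - 692)² + h(384, Y)) = 1/((1414 - 692)² + (-68 + √(20 - 2833))) = 1/(722² + (-68 + √(-2813))) = 1/(521284 + (-68 + I*√2813)) = 1/(521216 + I*√2813)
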